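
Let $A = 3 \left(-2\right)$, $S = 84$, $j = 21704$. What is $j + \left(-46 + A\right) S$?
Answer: $17336$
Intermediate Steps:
$A = -6$
$j + \left(-46 + A\right) S = 21704 + \left(-46 - 6\right) 84 = 21704 - 4368 = 17336$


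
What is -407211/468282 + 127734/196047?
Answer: -2224106881/10200586806 ≈ -0.21804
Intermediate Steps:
-407211/468282 + 127734/196047 = -407211*1/468282 + 127734*(1/196047) = -135737/156094 + 42578/65349 = -2224106881/10200586806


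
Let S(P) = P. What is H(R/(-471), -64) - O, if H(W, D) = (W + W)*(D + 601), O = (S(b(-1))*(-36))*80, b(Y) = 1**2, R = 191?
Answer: 383782/157 ≈ 2444.5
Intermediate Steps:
b(Y) = 1
O = -2880 (O = (1*(-36))*80 = -36*80 = -2880)
H(W, D) = 2*W*(601 + D) (H(W, D) = (2*W)*(601 + D) = 2*W*(601 + D))
H(R/(-471), -64) - O = 2*(191/(-471))*(601 - 64) - 1*(-2880) = 2*(191*(-1/471))*537 + 2880 = 2*(-191/471)*537 + 2880 = -68378/157 + 2880 = 383782/157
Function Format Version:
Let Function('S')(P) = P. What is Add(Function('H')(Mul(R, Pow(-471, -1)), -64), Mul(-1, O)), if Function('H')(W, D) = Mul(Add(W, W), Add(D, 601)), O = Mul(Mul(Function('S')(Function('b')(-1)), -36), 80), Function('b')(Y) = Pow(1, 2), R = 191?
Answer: Rational(383782, 157) ≈ 2444.5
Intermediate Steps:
Function('b')(Y) = 1
O = -2880 (O = Mul(Mul(1, -36), 80) = Mul(-36, 80) = -2880)
Function('H')(W, D) = Mul(2, W, Add(601, D)) (Function('H')(W, D) = Mul(Mul(2, W), Add(601, D)) = Mul(2, W, Add(601, D)))
Add(Function('H')(Mul(R, Pow(-471, -1)), -64), Mul(-1, O)) = Add(Mul(2, Mul(191, Pow(-471, -1)), Add(601, -64)), Mul(-1, -2880)) = Add(Mul(2, Mul(191, Rational(-1, 471)), 537), 2880) = Add(Mul(2, Rational(-191, 471), 537), 2880) = Add(Rational(-68378, 157), 2880) = Rational(383782, 157)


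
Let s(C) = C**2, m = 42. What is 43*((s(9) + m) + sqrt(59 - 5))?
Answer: 5289 + 129*sqrt(6) ≈ 5605.0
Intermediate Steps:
43*((s(9) + m) + sqrt(59 - 5)) = 43*((9**2 + 42) + sqrt(59 - 5)) = 43*((81 + 42) + sqrt(54)) = 43*(123 + 3*sqrt(6)) = 5289 + 129*sqrt(6)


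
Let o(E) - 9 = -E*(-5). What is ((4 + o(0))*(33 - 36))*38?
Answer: -1482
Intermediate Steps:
o(E) = 9 + 5*E (o(E) = 9 - E*(-5) = 9 - (-5)*E = 9 + 5*E)
((4 + o(0))*(33 - 36))*38 = ((4 + (9 + 5*0))*(33 - 36))*38 = ((4 + (9 + 0))*(-3))*38 = ((4 + 9)*(-3))*38 = (13*(-3))*38 = -39*38 = -1482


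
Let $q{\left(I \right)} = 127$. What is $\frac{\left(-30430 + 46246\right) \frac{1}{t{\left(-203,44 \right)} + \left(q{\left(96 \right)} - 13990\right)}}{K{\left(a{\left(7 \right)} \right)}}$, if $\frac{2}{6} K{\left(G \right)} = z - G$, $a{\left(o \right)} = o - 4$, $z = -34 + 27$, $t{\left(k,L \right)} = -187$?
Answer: $\frac{1318}{35125} \approx 0.037523$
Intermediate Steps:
$z = -7$
$a{\left(o \right)} = -4 + o$ ($a{\left(o \right)} = o - 4 = -4 + o$)
$K{\left(G \right)} = -21 - 3 G$ ($K{\left(G \right)} = 3 \left(-7 - G\right) = -21 - 3 G$)
$\frac{\left(-30430 + 46246\right) \frac{1}{t{\left(-203,44 \right)} + \left(q{\left(96 \right)} - 13990\right)}}{K{\left(a{\left(7 \right)} \right)}} = \frac{\left(-30430 + 46246\right) \frac{1}{-187 + \left(127 - 13990\right)}}{-21 - 3 \left(-4 + 7\right)} = \frac{15816 \frac{1}{-187 + \left(127 - 13990\right)}}{-21 - 9} = \frac{15816 \frac{1}{-187 - 13863}}{-21 - 9} = \frac{15816 \frac{1}{-14050}}{-30} = 15816 \left(- \frac{1}{14050}\right) \left(- \frac{1}{30}\right) = \left(- \frac{7908}{7025}\right) \left(- \frac{1}{30}\right) = \frac{1318}{35125}$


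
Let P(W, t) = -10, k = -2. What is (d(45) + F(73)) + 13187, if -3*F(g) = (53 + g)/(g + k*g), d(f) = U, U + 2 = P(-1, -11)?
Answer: 961817/73 ≈ 13176.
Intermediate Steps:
U = -12 (U = -2 - 10 = -12)
d(f) = -12
F(g) = (53 + g)/(3*g) (F(g) = -(53 + g)/(3*(g - 2*g)) = -(53 + g)/(3*((-g))) = -(53 + g)*(-1/g)/3 = -(-1)*(53 + g)/(3*g) = (53 + g)/(3*g))
(d(45) + F(73)) + 13187 = (-12 + (⅓)*(53 + 73)/73) + 13187 = (-12 + (⅓)*(1/73)*126) + 13187 = (-12 + 42/73) + 13187 = -834/73 + 13187 = 961817/73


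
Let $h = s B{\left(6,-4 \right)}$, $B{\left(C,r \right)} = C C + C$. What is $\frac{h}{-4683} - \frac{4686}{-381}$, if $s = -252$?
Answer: $\frac{412334}{28321} \approx 14.559$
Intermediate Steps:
$B{\left(C,r \right)} = C + C^{2}$ ($B{\left(C,r \right)} = C^{2} + C = C + C^{2}$)
$h = -10584$ ($h = - 252 \cdot 6 \left(1 + 6\right) = - 252 \cdot 6 \cdot 7 = \left(-252\right) 42 = -10584$)
$\frac{h}{-4683} - \frac{4686}{-381} = - \frac{10584}{-4683} - \frac{4686}{-381} = \left(-10584\right) \left(- \frac{1}{4683}\right) - - \frac{1562}{127} = \frac{504}{223} + \frac{1562}{127} = \frac{412334}{28321}$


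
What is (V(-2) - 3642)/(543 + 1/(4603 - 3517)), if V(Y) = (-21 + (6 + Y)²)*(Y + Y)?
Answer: -3933492/589699 ≈ -6.6703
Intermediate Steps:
V(Y) = 2*Y*(-21 + (6 + Y)²) (V(Y) = (-21 + (6 + Y)²)*(2*Y) = 2*Y*(-21 + (6 + Y)²))
(V(-2) - 3642)/(543 + 1/(4603 - 3517)) = (2*(-2)*(-21 + (6 - 2)²) - 3642)/(543 + 1/(4603 - 3517)) = (2*(-2)*(-21 + 4²) - 3642)/(543 + 1/1086) = (2*(-2)*(-21 + 16) - 3642)/(543 + 1/1086) = (2*(-2)*(-5) - 3642)/(589699/1086) = (20 - 3642)*(1086/589699) = -3622*1086/589699 = -3933492/589699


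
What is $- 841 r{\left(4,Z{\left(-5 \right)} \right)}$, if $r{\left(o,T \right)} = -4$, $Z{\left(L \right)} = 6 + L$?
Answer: $3364$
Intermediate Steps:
$- 841 r{\left(4,Z{\left(-5 \right)} \right)} = \left(-841\right) \left(-4\right) = 3364$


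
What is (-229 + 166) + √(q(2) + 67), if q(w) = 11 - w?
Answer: -63 + 2*√19 ≈ -54.282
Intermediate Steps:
(-229 + 166) + √(q(2) + 67) = (-229 + 166) + √((11 - 1*2) + 67) = -63 + √((11 - 2) + 67) = -63 + √(9 + 67) = -63 + √76 = -63 + 2*√19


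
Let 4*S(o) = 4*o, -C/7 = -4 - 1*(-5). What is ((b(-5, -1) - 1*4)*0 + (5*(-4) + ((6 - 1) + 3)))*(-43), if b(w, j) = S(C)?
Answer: 516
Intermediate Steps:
C = -7 (C = -7*(-4 - 1*(-5)) = -7*(-4 + 5) = -7*1 = -7)
S(o) = o (S(o) = (4*o)/4 = o)
b(w, j) = -7
((b(-5, -1) - 1*4)*0 + (5*(-4) + ((6 - 1) + 3)))*(-43) = ((-7 - 1*4)*0 + (5*(-4) + ((6 - 1) + 3)))*(-43) = ((-7 - 4)*0 + (-20 + (5 + 3)))*(-43) = (-11*0 + (-20 + 8))*(-43) = (0 - 12)*(-43) = -12*(-43) = 516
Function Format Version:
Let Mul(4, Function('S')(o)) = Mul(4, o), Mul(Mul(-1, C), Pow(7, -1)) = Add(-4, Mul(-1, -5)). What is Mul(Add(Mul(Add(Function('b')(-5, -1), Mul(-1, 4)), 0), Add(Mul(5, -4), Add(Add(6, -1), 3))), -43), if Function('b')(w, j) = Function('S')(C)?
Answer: 516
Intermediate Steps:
C = -7 (C = Mul(-7, Add(-4, Mul(-1, -5))) = Mul(-7, Add(-4, 5)) = Mul(-7, 1) = -7)
Function('S')(o) = o (Function('S')(o) = Mul(Rational(1, 4), Mul(4, o)) = o)
Function('b')(w, j) = -7
Mul(Add(Mul(Add(Function('b')(-5, -1), Mul(-1, 4)), 0), Add(Mul(5, -4), Add(Add(6, -1), 3))), -43) = Mul(Add(Mul(Add(-7, Mul(-1, 4)), 0), Add(Mul(5, -4), Add(Add(6, -1), 3))), -43) = Mul(Add(Mul(Add(-7, -4), 0), Add(-20, Add(5, 3))), -43) = Mul(Add(Mul(-11, 0), Add(-20, 8)), -43) = Mul(Add(0, -12), -43) = Mul(-12, -43) = 516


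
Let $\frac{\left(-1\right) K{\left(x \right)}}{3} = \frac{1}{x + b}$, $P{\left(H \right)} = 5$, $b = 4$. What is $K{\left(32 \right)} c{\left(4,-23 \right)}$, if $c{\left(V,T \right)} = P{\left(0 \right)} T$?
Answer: $\frac{115}{12} \approx 9.5833$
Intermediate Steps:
$c{\left(V,T \right)} = 5 T$
$K{\left(x \right)} = - \frac{3}{4 + x}$ ($K{\left(x \right)} = - \frac{3}{x + 4} = - \frac{3}{4 + x}$)
$K{\left(32 \right)} c{\left(4,-23 \right)} = - \frac{3}{4 + 32} \cdot 5 \left(-23\right) = - \frac{3}{36} \left(-115\right) = \left(-3\right) \frac{1}{36} \left(-115\right) = \left(- \frac{1}{12}\right) \left(-115\right) = \frac{115}{12}$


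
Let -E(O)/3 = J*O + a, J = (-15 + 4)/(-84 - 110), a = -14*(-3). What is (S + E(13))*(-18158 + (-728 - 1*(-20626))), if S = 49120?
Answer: 8268834090/97 ≈ 8.5246e+7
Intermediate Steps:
a = 42
J = 11/194 (J = -11/(-194) = -11*(-1/194) = 11/194 ≈ 0.056701)
E(O) = -126 - 33*O/194 (E(O) = -3*(11*O/194 + 42) = -3*(42 + 11*O/194) = -126 - 33*O/194)
(S + E(13))*(-18158 + (-728 - 1*(-20626))) = (49120 + (-126 - 33/194*13))*(-18158 + (-728 - 1*(-20626))) = (49120 + (-126 - 429/194))*(-18158 + (-728 + 20626)) = (49120 - 24873/194)*(-18158 + 19898) = (9504407/194)*1740 = 8268834090/97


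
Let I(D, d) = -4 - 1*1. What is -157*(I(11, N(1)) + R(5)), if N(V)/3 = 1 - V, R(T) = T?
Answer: 0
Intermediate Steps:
N(V) = 3 - 3*V (N(V) = 3*(1 - V) = 3 - 3*V)
I(D, d) = -5 (I(D, d) = -4 - 1 = -5)
-157*(I(11, N(1)) + R(5)) = -157*(-5 + 5) = -157*0 = 0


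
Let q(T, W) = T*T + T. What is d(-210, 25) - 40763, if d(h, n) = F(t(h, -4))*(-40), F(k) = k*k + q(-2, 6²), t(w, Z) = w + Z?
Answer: -1872683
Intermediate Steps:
q(T, W) = T + T² (q(T, W) = T² + T = T + T²)
t(w, Z) = Z + w
F(k) = 2 + k² (F(k) = k*k - 2*(1 - 2) = k² - 2*(-1) = k² + 2 = 2 + k²)
d(h, n) = -80 - 40*(-4 + h)² (d(h, n) = (2 + (-4 + h)²)*(-40) = -80 - 40*(-4 + h)²)
d(-210, 25) - 40763 = (-80 - 40*(-4 - 210)²) - 40763 = (-80 - 40*(-214)²) - 40763 = (-80 - 40*45796) - 40763 = (-80 - 1831840) - 40763 = -1831920 - 40763 = -1872683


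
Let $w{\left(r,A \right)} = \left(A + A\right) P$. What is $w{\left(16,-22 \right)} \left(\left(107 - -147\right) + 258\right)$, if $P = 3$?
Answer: $-67584$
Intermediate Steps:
$w{\left(r,A \right)} = 6 A$ ($w{\left(r,A \right)} = \left(A + A\right) 3 = 2 A 3 = 6 A$)
$w{\left(16,-22 \right)} \left(\left(107 - -147\right) + 258\right) = 6 \left(-22\right) \left(\left(107 - -147\right) + 258\right) = - 132 \left(\left(107 + 147\right) + 258\right) = - 132 \left(254 + 258\right) = \left(-132\right) 512 = -67584$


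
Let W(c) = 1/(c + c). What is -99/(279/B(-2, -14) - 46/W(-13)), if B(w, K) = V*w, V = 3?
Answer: -18/209 ≈ -0.086124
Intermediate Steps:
B(w, K) = 3*w
W(c) = 1/(2*c)
-99/(279/B(-2, -14) - 46/W(-13)) = -99/(279/((3*(-2))) - 46/((½)/(-13))) = -99/(279/(-6) - 46/((½)*(-1/13))) = -99/(279*(-⅙) - 46/(-1/26)) = -99/(-93/2 - 46*(-26)) = -99/(-93/2 + 1196) = -99/(2299/2) = (2/2299)*(-99) = -18/209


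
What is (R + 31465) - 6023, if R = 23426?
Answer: 48868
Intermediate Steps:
(R + 31465) - 6023 = (23426 + 31465) - 6023 = 54891 - 6023 = 48868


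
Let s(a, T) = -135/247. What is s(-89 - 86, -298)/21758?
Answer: -135/5374226 ≈ -2.5120e-5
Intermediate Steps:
s(a, T) = -135/247 (s(a, T) = -135*1/247 = -135/247)
s(-89 - 86, -298)/21758 = -135/247/21758 = -135/247*1/21758 = -135/5374226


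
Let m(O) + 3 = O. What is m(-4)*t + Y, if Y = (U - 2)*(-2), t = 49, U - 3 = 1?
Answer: -347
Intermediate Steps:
U = 4 (U = 3 + 1 = 4)
m(O) = -3 + O
Y = -4 (Y = (4 - 2)*(-2) = 2*(-2) = -4)
m(-4)*t + Y = (-3 - 4)*49 - 4 = -7*49 - 4 = -343 - 4 = -347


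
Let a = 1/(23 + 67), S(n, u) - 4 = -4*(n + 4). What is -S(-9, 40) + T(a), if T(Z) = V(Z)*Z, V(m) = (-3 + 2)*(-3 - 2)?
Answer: -431/18 ≈ -23.944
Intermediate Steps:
V(m) = 5 (V(m) = -1*(-5) = 5)
S(n, u) = -12 - 4*n (S(n, u) = 4 - 4*(n + 4) = 4 - 4*(4 + n) = 4 + (-16 - 4*n) = -12 - 4*n)
a = 1/90 ≈ 0.011111
T(Z) = 5*Z
-S(-9, 40) + T(a) = -(-12 - 4*(-9)) + 5*(1/90) = -(-12 + 36) + 1/18 = -1*24 + 1/18 = -24 + 1/18 = -431/18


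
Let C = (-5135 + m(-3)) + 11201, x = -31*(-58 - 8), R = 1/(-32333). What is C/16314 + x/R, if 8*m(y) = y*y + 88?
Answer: -8633801790191/130512 ≈ -6.6153e+7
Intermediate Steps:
R = -1/32333 ≈ -3.0928e-5
m(y) = 11 + y²/8 (m(y) = (y*y + 88)/8 = (y² + 88)/8 = (88 + y²)/8 = 11 + y²/8)
x = 2046 (x = -31*(-66) = 2046)
C = 48625/8 (C = (-5135 + (11 + (⅛)*(-3)²)) + 11201 = (-5135 + (11 + (⅛)*9)) + 11201 = (-5135 + (11 + 9/8)) + 11201 = (-5135 + 97/8) + 11201 = -40983/8 + 11201 = 48625/8 ≈ 6078.1)
C/16314 + x/R = (48625/8)/16314 + 2046/(-1/32333) = (48625/8)*(1/16314) + 2046*(-32333) = 48625/130512 - 66153318 = -8633801790191/130512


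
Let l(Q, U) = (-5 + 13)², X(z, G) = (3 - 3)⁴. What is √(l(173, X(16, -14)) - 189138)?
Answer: I*√189074 ≈ 434.83*I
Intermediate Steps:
X(z, G) = 0 (X(z, G) = 0⁴ = 0)
l(Q, U) = 64 (l(Q, U) = 8² = 64)
√(l(173, X(16, -14)) - 189138) = √(64 - 189138) = √(-189074) = I*√189074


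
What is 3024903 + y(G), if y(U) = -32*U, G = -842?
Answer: 3051847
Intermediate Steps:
3024903 + y(G) = 3024903 - 32*(-842) = 3024903 + 26944 = 3051847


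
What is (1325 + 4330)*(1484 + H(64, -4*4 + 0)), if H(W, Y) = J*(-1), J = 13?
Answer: 8318505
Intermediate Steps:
H(W, Y) = -13 (H(W, Y) = 13*(-1) = -13)
(1325 + 4330)*(1484 + H(64, -4*4 + 0)) = (1325 + 4330)*(1484 - 13) = 5655*1471 = 8318505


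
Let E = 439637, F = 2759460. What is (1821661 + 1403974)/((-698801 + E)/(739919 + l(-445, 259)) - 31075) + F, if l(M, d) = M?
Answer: 31704193847009225/11489706857 ≈ 2.7594e+6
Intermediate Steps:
(1821661 + 1403974)/((-698801 + E)/(739919 + l(-445, 259)) - 31075) + F = (1821661 + 1403974)/((-698801 + 439637)/(739919 - 445) - 31075) + 2759460 = 3225635/(-259164/739474 - 31075) + 2759460 = 3225635/(-259164*1/739474 - 31075) + 2759460 = 3225635/(-129582/369737 - 31075) + 2759460 = 3225635/(-11489706857/369737) + 2759460 = 3225635*(-369737/11489706857) + 2759460 = -1192636607995/11489706857 + 2759460 = 31704193847009225/11489706857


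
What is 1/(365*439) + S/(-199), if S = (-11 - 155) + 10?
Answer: 24996859/31886765 ≈ 0.78393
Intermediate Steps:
S = -156 (S = -166 + 10 = -156)
1/(365*439) + S/(-199) = 1/(365*439) - 156/(-199) = (1/365)*(1/439) - 156*(-1/199) = 1/160235 + 156/199 = 24996859/31886765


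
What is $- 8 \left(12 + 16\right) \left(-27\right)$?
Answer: $6048$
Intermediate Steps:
$- 8 \left(12 + 16\right) \left(-27\right) = \left(-8\right) 28 \left(-27\right) = \left(-224\right) \left(-27\right) = 6048$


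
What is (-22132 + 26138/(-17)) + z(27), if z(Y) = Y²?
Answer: -389989/17 ≈ -22941.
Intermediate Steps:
(-22132 + 26138/(-17)) + z(27) = (-22132 + 26138/(-17)) + 27² = (-22132 + 26138*(-1/17)) + 729 = (-22132 - 26138/17) + 729 = -402382/17 + 729 = -389989/17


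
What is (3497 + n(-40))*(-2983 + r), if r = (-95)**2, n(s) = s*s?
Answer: 30796074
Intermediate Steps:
n(s) = s**2
r = 9025
(3497 + n(-40))*(-2983 + r) = (3497 + (-40)**2)*(-2983 + 9025) = (3497 + 1600)*6042 = 5097*6042 = 30796074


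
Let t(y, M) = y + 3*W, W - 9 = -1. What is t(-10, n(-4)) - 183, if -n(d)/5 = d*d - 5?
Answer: -169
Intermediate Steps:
n(d) = 25 - 5*d² (n(d) = -5*(d*d - 5) = -5*(d² - 5) = -5*(-5 + d²) = 25 - 5*d²)
W = 8 (W = 9 - 1 = 8)
t(y, M) = 24 + y (t(y, M) = y + 3*8 = y + 24 = 24 + y)
t(-10, n(-4)) - 183 = (24 - 10) - 183 = 14 - 183 = -169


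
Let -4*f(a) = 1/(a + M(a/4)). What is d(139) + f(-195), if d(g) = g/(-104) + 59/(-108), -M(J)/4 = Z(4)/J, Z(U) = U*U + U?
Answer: -39841889/21175128 ≈ -1.8815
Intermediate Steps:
Z(U) = U + U² (Z(U) = U² + U = U + U²)
M(J) = -80/J (M(J) = -4*4*(1 + 4)/J = -4*4*5/J = -80/J)
f(a) = -1/(4*(a - 320/a)) (f(a) = -1/(4*(a - 80*4/a)) = -1/(4*(a - 320/a)))
d(g) = -59/108 - g/104 (d(g) = g*(-1/104) + 59*(-1/108) = -g/104 - 59/108 = -59/108 - g/104)
d(139) + f(-195) = (-59/108 - 1/104*139) - 1*(-195)/(-1280 + 4*(-195)²) = (-59/108 - 139/104) - 1*(-195)/(-1280 + 4*38025) = -5287/2808 - 1*(-195)/(-1280 + 152100) = -5287/2808 - 1*(-195)/150820 = -5287/2808 - 1*(-195)*1/150820 = -5287/2808 + 39/30164 = -39841889/21175128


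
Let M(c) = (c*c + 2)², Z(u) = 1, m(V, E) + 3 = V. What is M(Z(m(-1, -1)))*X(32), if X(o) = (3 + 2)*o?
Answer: 1440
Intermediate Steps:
m(V, E) = -3 + V
X(o) = 5*o
M(c) = (2 + c²)² (M(c) = (c² + 2)² = (2 + c²)²)
M(Z(m(-1, -1)))*X(32) = (2 + 1²)²*(5*32) = (2 + 1)²*160 = 3²*160 = 9*160 = 1440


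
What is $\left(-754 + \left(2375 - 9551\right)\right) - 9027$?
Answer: $-16957$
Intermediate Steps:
$\left(-754 + \left(2375 - 9551\right)\right) - 9027 = \left(-754 - 7176\right) - 9027 = -7930 - 9027 = -16957$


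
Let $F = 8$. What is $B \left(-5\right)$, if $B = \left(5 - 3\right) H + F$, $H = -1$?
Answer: $-30$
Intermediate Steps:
$B = 6$ ($B = \left(5 - 3\right) \left(-1\right) + 8 = 2 \left(-1\right) + 8 = -2 + 8 = 6$)
$B \left(-5\right) = 6 \left(-5\right) = -30$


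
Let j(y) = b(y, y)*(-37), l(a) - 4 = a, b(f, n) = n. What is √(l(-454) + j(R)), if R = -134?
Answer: 14*√23 ≈ 67.142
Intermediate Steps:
l(a) = 4 + a
j(y) = -37*y (j(y) = y*(-37) = -37*y)
√(l(-454) + j(R)) = √((4 - 454) - 37*(-134)) = √(-450 + 4958) = √4508 = 14*√23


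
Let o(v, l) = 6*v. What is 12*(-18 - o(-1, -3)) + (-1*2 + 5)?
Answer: -141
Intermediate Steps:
12*(-18 - o(-1, -3)) + (-1*2 + 5) = 12*(-18 - 6*(-1)) + (-1*2 + 5) = 12*(-18 - 1*(-6)) + (-2 + 5) = 12*(-18 + 6) + 3 = 12*(-12) + 3 = -144 + 3 = -141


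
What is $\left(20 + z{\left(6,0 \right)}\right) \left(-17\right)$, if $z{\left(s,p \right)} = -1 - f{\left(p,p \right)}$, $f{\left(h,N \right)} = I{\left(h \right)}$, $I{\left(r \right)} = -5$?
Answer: $-408$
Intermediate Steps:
$f{\left(h,N \right)} = -5$
$z{\left(s,p \right)} = 4$ ($z{\left(s,p \right)} = -1 - -5 = -1 + 5 = 4$)
$\left(20 + z{\left(6,0 \right)}\right) \left(-17\right) = \left(20 + 4\right) \left(-17\right) = 24 \left(-17\right) = -408$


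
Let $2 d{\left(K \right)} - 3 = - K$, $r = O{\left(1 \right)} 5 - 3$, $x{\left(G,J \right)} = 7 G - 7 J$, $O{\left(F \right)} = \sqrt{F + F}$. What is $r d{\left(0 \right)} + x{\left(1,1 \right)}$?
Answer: $- \frac{9}{2} + \frac{15 \sqrt{2}}{2} \approx 6.1066$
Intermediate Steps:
$O{\left(F \right)} = \sqrt{2} \sqrt{F}$ ($O{\left(F \right)} = \sqrt{2 F} = \sqrt{2} \sqrt{F}$)
$x{\left(G,J \right)} = - 7 J + 7 G$
$r = -3 + 5 \sqrt{2}$ ($r = \sqrt{2} \sqrt{1} \cdot 5 - 3 = \sqrt{2} \cdot 1 \cdot 5 - 3 = \sqrt{2} \cdot 5 - 3 = 5 \sqrt{2} - 3 = -3 + 5 \sqrt{2} \approx 4.0711$)
$d{\left(K \right)} = \frac{3}{2} - \frac{K}{2}$ ($d{\left(K \right)} = \frac{3}{2} + \frac{\left(-1\right) K}{2} = \frac{3}{2} - \frac{K}{2}$)
$r d{\left(0 \right)} + x{\left(1,1 \right)} = \left(-3 + 5 \sqrt{2}\right) \left(\frac{3}{2} - 0\right) + \left(\left(-7\right) 1 + 7 \cdot 1\right) = \left(-3 + 5 \sqrt{2}\right) \left(\frac{3}{2} + 0\right) + \left(-7 + 7\right) = \left(-3 + 5 \sqrt{2}\right) \frac{3}{2} + 0 = \left(- \frac{9}{2} + \frac{15 \sqrt{2}}{2}\right) + 0 = - \frac{9}{2} + \frac{15 \sqrt{2}}{2}$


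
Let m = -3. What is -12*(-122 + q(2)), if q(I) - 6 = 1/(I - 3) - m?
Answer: 1368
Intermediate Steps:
q(I) = 9 + 1/(-3 + I) (q(I) = 6 + (1/(I - 3) - 1*(-3)) = 6 + (1/(-3 + I) + 3) = 6 + (3 + 1/(-3 + I)) = 9 + 1/(-3 + I))
-12*(-122 + q(2)) = -12*(-122 + (-26 + 9*2)/(-3 + 2)) = -12*(-122 + (-26 + 18)/(-1)) = -12*(-122 - 1*(-8)) = -12*(-122 + 8) = -12*(-114) = 1368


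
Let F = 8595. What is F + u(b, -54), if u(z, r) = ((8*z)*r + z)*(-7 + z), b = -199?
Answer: -17659819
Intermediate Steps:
u(z, r) = (-7 + z)*(z + 8*r*z) (u(z, r) = (8*r*z + z)*(-7 + z) = (z + 8*r*z)*(-7 + z) = (-7 + z)*(z + 8*r*z))
F + u(b, -54) = 8595 - 199*(-7 - 199 - 56*(-54) + 8*(-54)*(-199)) = 8595 - 199*(-7 - 199 + 3024 + 85968) = 8595 - 199*88786 = 8595 - 17668414 = -17659819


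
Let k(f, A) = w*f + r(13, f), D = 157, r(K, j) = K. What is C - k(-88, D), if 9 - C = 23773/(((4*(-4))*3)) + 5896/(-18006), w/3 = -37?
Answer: -445415705/48016 ≈ -9276.4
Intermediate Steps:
w = -111 (w = 3*(-37) = -111)
k(f, A) = 13 - 111*f (k(f, A) = -111*f + 13 = 13 - 111*f)
C = 24228791/48016 (C = 9 - (23773/(((4*(-4))*3)) + 5896/(-18006)) = 9 - (23773/((-16*3)) + 5896*(-1/18006)) = 9 - (23773/(-48) - 2948/9003) = 9 - (23773*(-1/48) - 2948/9003) = 9 - (-23773/48 - 2948/9003) = 9 - 1*(-23796647/48016) = 9 + 23796647/48016 = 24228791/48016 ≈ 504.60)
C - k(-88, D) = 24228791/48016 - (13 - 111*(-88)) = 24228791/48016 - (13 + 9768) = 24228791/48016 - 1*9781 = 24228791/48016 - 9781 = -445415705/48016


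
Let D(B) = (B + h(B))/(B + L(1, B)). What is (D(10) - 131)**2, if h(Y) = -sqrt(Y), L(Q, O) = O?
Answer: (2610 + sqrt(10))**2/400 ≈ 17072.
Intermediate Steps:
D(B) = (B - sqrt(B))/(2*B) (D(B) = (B - sqrt(B))/(B + B) = (B - sqrt(B))/((2*B)) = (B - sqrt(B))*(1/(2*B)) = (B - sqrt(B))/(2*B))
(D(10) - 131)**2 = ((1/2)*(10 - sqrt(10))/10 - 131)**2 = ((1/2)*(1/10)*(10 - sqrt(10)) - 131)**2 = ((1/2 - sqrt(10)/20) - 131)**2 = (-261/2 - sqrt(10)/20)**2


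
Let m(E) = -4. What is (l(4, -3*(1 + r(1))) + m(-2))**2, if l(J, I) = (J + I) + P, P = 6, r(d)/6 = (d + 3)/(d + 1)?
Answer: 1089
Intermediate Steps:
r(d) = 6*(3 + d)/(1 + d) (r(d) = 6*((d + 3)/(d + 1)) = 6*((3 + d)/(1 + d)) = 6*(3 + d)/(1 + d))
l(J, I) = 6 + I + J (l(J, I) = (J + I) + 6 = (I + J) + 6 = 6 + I + J)
(l(4, -3*(1 + r(1))) + m(-2))**2 = ((6 - 3*(1 + 6*(3 + 1)/(1 + 1)) + 4) - 4)**2 = ((6 - 3*(1 + 6*4/2) + 4) - 4)**2 = ((6 - 3*(1 + 6*(1/2)*4) + 4) - 4)**2 = ((6 - 3*(1 + 12) + 4) - 4)**2 = ((6 - 3*13 + 4) - 4)**2 = ((6 - 39 + 4) - 4)**2 = (-29 - 4)**2 = (-33)**2 = 1089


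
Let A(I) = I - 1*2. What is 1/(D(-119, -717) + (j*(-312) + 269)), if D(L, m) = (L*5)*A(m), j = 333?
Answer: 1/324178 ≈ 3.0847e-6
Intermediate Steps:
A(I) = -2 + I (A(I) = I - 2 = -2 + I)
D(L, m) = 5*L*(-2 + m) (D(L, m) = (L*5)*(-2 + m) = (5*L)*(-2 + m) = 5*L*(-2 + m))
1/(D(-119, -717) + (j*(-312) + 269)) = 1/(5*(-119)*(-2 - 717) + (333*(-312) + 269)) = 1/(5*(-119)*(-719) + (-103896 + 269)) = 1/(427805 - 103627) = 1/324178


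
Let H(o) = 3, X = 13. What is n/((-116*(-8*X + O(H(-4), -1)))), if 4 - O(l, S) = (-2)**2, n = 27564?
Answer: 6891/3016 ≈ 2.2848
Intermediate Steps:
O(l, S) = 0 (O(l, S) = 4 - 1*(-2)**2 = 4 - 1*4 = 4 - 4 = 0)
n/((-116*(-8*X + O(H(-4), -1)))) = 27564/((-116*(-8*13 + 0))) = 27564/((-116*(-104 + 0))) = 27564/((-116*(-104))) = 27564/12064 = 27564*(1/12064) = 6891/3016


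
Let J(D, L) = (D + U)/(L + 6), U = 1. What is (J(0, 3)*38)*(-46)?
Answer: -1748/9 ≈ -194.22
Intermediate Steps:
J(D, L) = (1 + D)/(6 + L) (J(D, L) = (D + 1)/(L + 6) = (1 + D)/(6 + L))
(J(0, 3)*38)*(-46) = (((1 + 0)/(6 + 3))*38)*(-46) = ((1/9)*38)*(-46) = (((⅑)*1)*38)*(-46) = ((⅑)*38)*(-46) = (38/9)*(-46) = -1748/9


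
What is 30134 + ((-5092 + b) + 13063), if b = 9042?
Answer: 47147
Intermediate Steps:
30134 + ((-5092 + b) + 13063) = 30134 + ((-5092 + 9042) + 13063) = 30134 + (3950 + 13063) = 30134 + 17013 = 47147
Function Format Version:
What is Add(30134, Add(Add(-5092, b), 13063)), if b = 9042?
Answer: 47147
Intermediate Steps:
Add(30134, Add(Add(-5092, b), 13063)) = Add(30134, Add(Add(-5092, 9042), 13063)) = Add(30134, Add(3950, 13063)) = Add(30134, 17013) = 47147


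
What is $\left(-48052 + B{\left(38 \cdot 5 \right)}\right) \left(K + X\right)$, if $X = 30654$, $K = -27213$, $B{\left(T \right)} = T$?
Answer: $-164693142$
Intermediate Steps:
$\left(-48052 + B{\left(38 \cdot 5 \right)}\right) \left(K + X\right) = \left(-48052 + 38 \cdot 5\right) \left(-27213 + 30654\right) = \left(-48052 + 190\right) 3441 = \left(-47862\right) 3441 = -164693142$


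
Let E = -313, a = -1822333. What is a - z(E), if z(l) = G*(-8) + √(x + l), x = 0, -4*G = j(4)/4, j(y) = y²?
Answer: -1822341 - I*√313 ≈ -1.8223e+6 - 17.692*I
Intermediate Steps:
G = -1 (G = -4²/(4*4) = -4/4 = -¼*4 = -1)
z(l) = 8 + √l (z(l) = -1*(-8) + √(0 + l) = 8 + √l)
a - z(E) = -1822333 - (8 + √(-313)) = -1822333 - (8 + I*√313) = -1822333 + (-8 - I*√313) = -1822341 - I*√313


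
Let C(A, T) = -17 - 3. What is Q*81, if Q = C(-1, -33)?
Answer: -1620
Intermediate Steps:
C(A, T) = -20
Q = -20
Q*81 = -20*81 = -1620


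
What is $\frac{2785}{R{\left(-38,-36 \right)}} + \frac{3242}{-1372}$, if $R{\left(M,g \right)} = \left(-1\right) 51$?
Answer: $- \frac{1993181}{34986} \approx -56.971$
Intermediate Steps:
$R{\left(M,g \right)} = -51$
$\frac{2785}{R{\left(-38,-36 \right)}} + \frac{3242}{-1372} = \frac{2785}{-51} + \frac{3242}{-1372} = 2785 \left(- \frac{1}{51}\right) + 3242 \left(- \frac{1}{1372}\right) = - \frac{2785}{51} - \frac{1621}{686} = - \frac{1993181}{34986}$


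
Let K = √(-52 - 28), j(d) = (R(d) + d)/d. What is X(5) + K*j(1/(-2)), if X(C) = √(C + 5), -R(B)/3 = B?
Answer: √10 - 8*I*√5 ≈ 3.1623 - 17.889*I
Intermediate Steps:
R(B) = -3*B
j(d) = -2 (j(d) = (-3*d + d)/d = (-2*d)/d = -2)
X(C) = √(5 + C)
K = 4*I*√5 (K = √(-80) = 4*I*√5 ≈ 8.9443*I)
X(5) + K*j(1/(-2)) = √(5 + 5) + (4*I*√5)*(-2) = √10 - 8*I*√5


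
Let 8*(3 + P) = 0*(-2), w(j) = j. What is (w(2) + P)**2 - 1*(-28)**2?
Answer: -783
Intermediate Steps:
P = -3 (P = -3 + (0*(-2))/8 = -3 + (1/8)*0 = -3 + 0 = -3)
(w(2) + P)**2 - 1*(-28)**2 = (2 - 3)**2 - 1*(-28)**2 = (-1)**2 - 1*784 = 1 - 784 = -783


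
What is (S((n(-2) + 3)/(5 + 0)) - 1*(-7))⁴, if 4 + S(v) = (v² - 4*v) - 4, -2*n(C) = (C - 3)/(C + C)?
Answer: 335250277445281/6553600000000 ≈ 51.155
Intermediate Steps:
n(C) = -(-3 + C)/(4*C) (n(C) = -(C - 3)/(2*(C + C)) = -(-3 + C)/(2*(2*C)) = -(-3 + C)*1/(2*C)/2 = -(-3 + C)/(4*C))
S(v) = -8 + v² - 4*v (S(v) = -4 + ((v² - 4*v) - 4) = -4 + (-4 + v² - 4*v) = -8 + v² - 4*v)
(S((n(-2) + 3)/(5 + 0)) - 1*(-7))⁴ = ((-8 + (((¼)*(3 - 1*(-2))/(-2) + 3)/(5 + 0))² - 4*((¼)*(3 - 1*(-2))/(-2) + 3)/(5 + 0)) - 1*(-7))⁴ = ((-8 + (((¼)*(-½)*(3 + 2) + 3)/5)² - 4*((¼)*(-½)*(3 + 2) + 3)/5) + 7)⁴ = ((-8 + (((¼)*(-½)*5 + 3)*(⅕))² - 4*((¼)*(-½)*5 + 3)/5) + 7)⁴ = ((-8 + ((-5/8 + 3)*(⅕))² - 4*(-5/8 + 3)/5) + 7)⁴ = ((-8 + ((19/8)*(⅕))² - 19/(2*5)) + 7)⁴ = ((-8 + (19/40)² - 4*19/40) + 7)⁴ = ((-8 + 361/1600 - 19/10) + 7)⁴ = (-15479/1600 + 7)⁴ = (-4279/1600)⁴ = 335250277445281/6553600000000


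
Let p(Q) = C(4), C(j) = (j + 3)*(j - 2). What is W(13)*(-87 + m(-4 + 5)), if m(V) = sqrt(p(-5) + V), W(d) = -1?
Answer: 87 - sqrt(15) ≈ 83.127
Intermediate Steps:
C(j) = (-2 + j)*(3 + j) (C(j) = (3 + j)*(-2 + j) = (-2 + j)*(3 + j))
p(Q) = 14 (p(Q) = -6 + 4 + 4**2 = -6 + 4 + 16 = 14)
m(V) = sqrt(14 + V)
W(13)*(-87 + m(-4 + 5)) = -(-87 + sqrt(14 + (-4 + 5))) = -(-87 + sqrt(14 + 1)) = -(-87 + sqrt(15)) = 87 - sqrt(15)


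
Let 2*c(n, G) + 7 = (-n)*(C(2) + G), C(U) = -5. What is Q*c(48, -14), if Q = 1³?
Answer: 905/2 ≈ 452.50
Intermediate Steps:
Q = 1
c(n, G) = -7/2 - n*(-5 + G)/2 (c(n, G) = -7/2 + ((-n)*(-5 + G))/2 = -7/2 + (-n*(-5 + G))/2 = -7/2 - n*(-5 + G)/2)
Q*c(48, -14) = 1*(-7/2 + (5/2)*48 - ½*(-14)*48) = 1*(-7/2 + 120 + 336) = 1*(905/2) = 905/2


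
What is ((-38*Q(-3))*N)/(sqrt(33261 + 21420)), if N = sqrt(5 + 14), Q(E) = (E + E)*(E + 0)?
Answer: -228*sqrt(1038939)/18227 ≈ -12.750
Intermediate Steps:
Q(E) = 2*E**2 (Q(E) = (2*E)*E = 2*E**2)
N = sqrt(19) ≈ 4.3589
((-38*Q(-3))*N)/(sqrt(33261 + 21420)) = ((-76*(-3)**2)*sqrt(19))/(sqrt(33261 + 21420)) = ((-76*9)*sqrt(19))/(sqrt(54681)) = ((-38*18)*sqrt(19))*(sqrt(54681)/54681) = (-684*sqrt(19))*(sqrt(54681)/54681) = -228*sqrt(1038939)/18227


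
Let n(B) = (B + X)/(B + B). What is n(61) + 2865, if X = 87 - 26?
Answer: 2866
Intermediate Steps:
X = 61
n(B) = (61 + B)/(2*B) (n(B) = (B + 61)/(B + B) = (61 + B)/((2*B)) = (61 + B)*(1/(2*B)) = (61 + B)/(2*B))
n(61) + 2865 = (½)*(61 + 61)/61 + 2865 = (½)*(1/61)*122 + 2865 = 1 + 2865 = 2866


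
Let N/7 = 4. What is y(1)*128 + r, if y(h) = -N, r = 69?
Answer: -3515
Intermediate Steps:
N = 28 (N = 7*4 = 28)
y(h) = -28 (y(h) = -1*28 = -28)
y(1)*128 + r = -28*128 + 69 = -3584 + 69 = -3515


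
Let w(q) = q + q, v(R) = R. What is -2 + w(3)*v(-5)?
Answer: -32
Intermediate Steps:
w(q) = 2*q
-2 + w(3)*v(-5) = -2 + (2*3)*(-5) = -2 + 6*(-5) = -2 - 30 = -32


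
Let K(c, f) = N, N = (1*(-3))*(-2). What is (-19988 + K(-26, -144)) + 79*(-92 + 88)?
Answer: -20298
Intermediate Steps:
N = 6 (N = -3*(-2) = 6)
K(c, f) = 6
(-19988 + K(-26, -144)) + 79*(-92 + 88) = (-19988 + 6) + 79*(-92 + 88) = -19982 + 79*(-4) = -19982 - 316 = -20298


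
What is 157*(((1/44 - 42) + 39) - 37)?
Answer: -276163/44 ≈ -6276.4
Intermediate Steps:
157*(((1/44 - 42) + 39) - 37) = 157*((-1847/44 + 39) - 37) = 157*(-131/44 - 37) = 157*(-1759/44) = -276163/44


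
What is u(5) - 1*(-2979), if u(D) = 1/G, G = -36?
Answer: 107243/36 ≈ 2979.0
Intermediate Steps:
u(D) = -1/36 (u(D) = 1/(-36) = -1/36)
u(5) - 1*(-2979) = -1/36 - 1*(-2979) = -1/36 + 2979 = 107243/36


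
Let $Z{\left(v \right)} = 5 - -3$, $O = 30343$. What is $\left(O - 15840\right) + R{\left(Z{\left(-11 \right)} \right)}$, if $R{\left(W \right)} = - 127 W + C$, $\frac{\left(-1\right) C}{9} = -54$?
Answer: $13973$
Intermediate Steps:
$C = 486$ ($C = \left(-9\right) \left(-54\right) = 486$)
$Z{\left(v \right)} = 8$ ($Z{\left(v \right)} = 5 + 3 = 8$)
$R{\left(W \right)} = 486 - 127 W$ ($R{\left(W \right)} = - 127 W + 486 = 486 - 127 W$)
$\left(O - 15840\right) + R{\left(Z{\left(-11 \right)} \right)} = \left(30343 - 15840\right) + \left(486 - 1016\right) = 14503 + \left(486 - 1016\right) = 14503 - 530 = 13973$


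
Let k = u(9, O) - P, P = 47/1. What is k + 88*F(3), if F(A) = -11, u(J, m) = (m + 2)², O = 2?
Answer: -999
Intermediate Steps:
u(J, m) = (2 + m)²
P = 47 (P = 47*1 = 47)
k = -31 (k = (2 + 2)² - 1*47 = 4² - 47 = 16 - 47 = -31)
k + 88*F(3) = -31 + 88*(-11) = -31 - 968 = -999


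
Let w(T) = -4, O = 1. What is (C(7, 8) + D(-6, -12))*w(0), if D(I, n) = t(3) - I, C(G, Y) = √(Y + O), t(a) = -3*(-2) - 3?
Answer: -48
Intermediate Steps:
t(a) = 3 (t(a) = 6 - 3 = 3)
C(G, Y) = √(1 + Y) (C(G, Y) = √(Y + 1) = √(1 + Y))
D(I, n) = 3 - I
(C(7, 8) + D(-6, -12))*w(0) = (√(1 + 8) + (3 - 1*(-6)))*(-4) = (√9 + (3 + 6))*(-4) = (3 + 9)*(-4) = 12*(-4) = -48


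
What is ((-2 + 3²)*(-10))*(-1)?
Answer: 70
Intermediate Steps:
((-2 + 3²)*(-10))*(-1) = ((-2 + 9)*(-10))*(-1) = (7*(-10))*(-1) = -70*(-1) = 70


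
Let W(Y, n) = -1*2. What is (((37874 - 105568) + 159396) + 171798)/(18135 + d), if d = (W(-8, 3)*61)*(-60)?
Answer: 52700/5091 ≈ 10.352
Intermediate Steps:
W(Y, n) = -2
d = 7320 (d = -2*61*(-60) = -122*(-60) = 7320)
(((37874 - 105568) + 159396) + 171798)/(18135 + d) = (((37874 - 105568) + 159396) + 171798)/(18135 + 7320) = ((-67694 + 159396) + 171798)/25455 = (91702 + 171798)*(1/25455) = 263500*(1/25455) = 52700/5091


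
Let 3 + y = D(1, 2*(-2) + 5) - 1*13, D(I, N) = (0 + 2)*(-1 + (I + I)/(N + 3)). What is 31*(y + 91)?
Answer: 2294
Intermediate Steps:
D(I, N) = -2 + 4*I/(3 + N) (D(I, N) = 2*(-1 + (2*I)/(3 + N)) = 2*(-1 + 2*I/(3 + N)) = -2 + 4*I/(3 + N))
y = -17 (y = -3 + (2*(-3 - (2*(-2) + 5) + 2*1)/(3 + (2*(-2) + 5)) - 1*13) = -3 + (2*(-3 - (-4 + 5) + 2)/(3 + (-4 + 5)) - 13) = -3 + (2*(-3 - 1*1 + 2)/(3 + 1) - 13) = -3 + (2*(-3 - 1 + 2)/4 - 13) = -3 + (2*(¼)*(-2) - 13) = -3 + (-1 - 13) = -3 - 14 = -17)
31*(y + 91) = 31*(-17 + 91) = 31*74 = 2294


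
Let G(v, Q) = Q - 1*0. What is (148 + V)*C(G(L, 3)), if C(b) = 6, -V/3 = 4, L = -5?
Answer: 816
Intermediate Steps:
G(v, Q) = Q (G(v, Q) = Q + 0 = Q)
V = -12 (V = -3*4 = -12)
(148 + V)*C(G(L, 3)) = (148 - 12)*6 = 136*6 = 816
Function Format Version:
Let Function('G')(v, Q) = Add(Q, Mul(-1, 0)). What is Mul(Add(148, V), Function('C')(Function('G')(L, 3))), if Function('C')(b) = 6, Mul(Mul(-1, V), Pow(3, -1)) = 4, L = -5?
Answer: 816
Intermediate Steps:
Function('G')(v, Q) = Q (Function('G')(v, Q) = Add(Q, 0) = Q)
V = -12 (V = Mul(-3, 4) = -12)
Mul(Add(148, V), Function('C')(Function('G')(L, 3))) = Mul(Add(148, -12), 6) = Mul(136, 6) = 816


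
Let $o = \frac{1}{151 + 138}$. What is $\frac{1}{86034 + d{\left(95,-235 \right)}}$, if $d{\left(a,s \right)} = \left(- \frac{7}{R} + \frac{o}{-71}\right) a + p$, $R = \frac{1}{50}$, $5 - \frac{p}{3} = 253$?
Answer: $\frac{20519}{1067808665} \approx 1.9216 \cdot 10^{-5}$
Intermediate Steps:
$p = -744$ ($p = 15 - 759 = -744$)
$o = \frac{1}{289} \approx 0.0034602$
$R = \frac{1}{50} \approx 0.02$
$d{\left(a,s \right)} = -744 - \frac{7181651 a}{20519}$ ($d{\left(a,s \right)} = \left(- 7 \frac{1}{\frac{1}{50}} + \frac{1}{289 \left(-71\right)}\right) a - 744 = \left(\left(-7\right) 50 + \frac{1}{289} \left(- \frac{1}{71}\right)\right) a - 744 = \left(-350 - \frac{1}{20519}\right) a - 744 = - \frac{7181651 a}{20519} - 744 = -744 - \frac{7181651 a}{20519}$)
$\frac{1}{86034 + d{\left(95,-235 \right)}} = \frac{1}{86034 - \frac{697522981}{20519}} = \frac{1}{\frac{1067808665}{20519}} = \frac{20519}{1067808665}$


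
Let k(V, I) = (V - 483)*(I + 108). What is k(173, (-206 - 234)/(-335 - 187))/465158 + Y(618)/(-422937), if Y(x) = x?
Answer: -211089738158/2852621671167 ≈ -0.073998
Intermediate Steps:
k(V, I) = (-483 + V)*(108 + I)
k(173, (-206 - 234)/(-335 - 187))/465158 + Y(618)/(-422937) = (-52164 - 483*(-206 - 234)/(-335 - 187) + 108*173 + ((-206 - 234)/(-335 - 187))*173)/465158 + 618/(-422937) = (-52164 - (-212520)/(-522) + 18684 - 440/(-522)*173)*(1/465158) + 618*(-1/422937) = (-52164 - (-212520)*(-1)/522 + 18684 - 440*(-1/522)*173)*(1/465158) - 206/140979 = (-52164 - 483*220/261 + 18684 + (220/261)*173)*(1/465158) - 206/140979 = (-52164 - 35420/87 + 18684 + 38060/261)*(1/465158) - 206/140979 = -8806480/261*1/465158 - 206/140979 = -4403240/60703119 - 206/140979 = -211089738158/2852621671167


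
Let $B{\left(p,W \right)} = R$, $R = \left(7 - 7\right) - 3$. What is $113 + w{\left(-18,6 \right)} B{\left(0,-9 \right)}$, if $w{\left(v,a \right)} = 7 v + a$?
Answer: $473$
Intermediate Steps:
$w{\left(v,a \right)} = a + 7 v$
$R = -3$ ($R = 0 - 3 = -3$)
$B{\left(p,W \right)} = -3$
$113 + w{\left(-18,6 \right)} B{\left(0,-9 \right)} = 113 + \left(6 + 7 \left(-18\right)\right) \left(-3\right) = 113 + \left(6 - 126\right) \left(-3\right) = 113 - -360 = 113 + 360 = 473$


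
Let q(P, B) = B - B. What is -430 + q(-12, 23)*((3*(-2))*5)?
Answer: -430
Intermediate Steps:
q(P, B) = 0
-430 + q(-12, 23)*((3*(-2))*5) = -430 + 0*((3*(-2))*5) = -430 + 0*(-6*5) = -430 + 0*(-30) = -430 + 0 = -430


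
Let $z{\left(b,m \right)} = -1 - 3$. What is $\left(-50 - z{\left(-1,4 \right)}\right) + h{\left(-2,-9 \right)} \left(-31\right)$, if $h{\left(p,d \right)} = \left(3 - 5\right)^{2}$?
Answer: $-170$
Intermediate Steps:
$z{\left(b,m \right)} = -4$
$h{\left(p,d \right)} = 4$ ($h{\left(p,d \right)} = \left(-2\right)^{2} = 4$)
$\left(-50 - z{\left(-1,4 \right)}\right) + h{\left(-2,-9 \right)} \left(-31\right) = \left(-50 - -4\right) + 4 \left(-31\right) = \left(-50 + 4\right) - 124 = -46 - 124 = -170$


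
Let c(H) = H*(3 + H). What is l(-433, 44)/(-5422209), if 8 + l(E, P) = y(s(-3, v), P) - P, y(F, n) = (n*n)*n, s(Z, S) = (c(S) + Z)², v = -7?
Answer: -85132/5422209 ≈ -0.015701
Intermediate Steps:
s(Z, S) = (Z + S*(3 + S))² (s(Z, S) = (S*(3 + S) + Z)² = (Z + S*(3 + S))²)
y(F, n) = n³ (y(F, n) = n²*n = n³)
l(E, P) = -8 + P³ - P (l(E, P) = -8 + (P³ - P) = -8 + P³ - P)
l(-433, 44)/(-5422209) = (-8 + 44³ - 1*44)/(-5422209) = (-8 + 85184 - 44)*(-1/5422209) = 85132*(-1/5422209) = -85132/5422209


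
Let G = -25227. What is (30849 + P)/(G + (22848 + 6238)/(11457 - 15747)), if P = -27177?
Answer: -3938220/27063229 ≈ -0.14552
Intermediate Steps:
(30849 + P)/(G + (22848 + 6238)/(11457 - 15747)) = (30849 - 27177)/(-25227 + (22848 + 6238)/(11457 - 15747)) = 3672/(-25227 + 29086/(-4290)) = 3672/(-25227 + 29086*(-1/4290)) = 3672/(-25227 - 14543/2145) = 3672/(-54126458/2145) = 3672*(-2145/54126458) = -3938220/27063229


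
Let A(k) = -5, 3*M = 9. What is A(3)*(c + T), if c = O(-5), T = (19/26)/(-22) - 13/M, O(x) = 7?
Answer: -22595/1716 ≈ -13.167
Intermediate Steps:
M = 3 (M = (1/3)*9 = 3)
T = -7493/1716 (T = (19/26)/(-22) - 13/3 = (19*(1/26))*(-1/22) - 13*1/3 = (19/26)*(-1/22) - 13/3 = -19/572 - 13/3 = -7493/1716 ≈ -4.3665)
c = 7
A(3)*(c + T) = -5*(7 - 7493/1716) = -5*4519/1716 = -22595/1716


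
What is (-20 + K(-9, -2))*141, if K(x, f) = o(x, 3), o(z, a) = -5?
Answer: -3525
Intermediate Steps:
K(x, f) = -5
(-20 + K(-9, -2))*141 = (-20 - 5)*141 = -25*141 = -3525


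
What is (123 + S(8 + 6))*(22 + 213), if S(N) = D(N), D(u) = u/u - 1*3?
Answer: 28435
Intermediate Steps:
D(u) = -2 (D(u) = 1 - 3 = -2)
S(N) = -2
(123 + S(8 + 6))*(22 + 213) = (123 - 2)*(22 + 213) = 121*235 = 28435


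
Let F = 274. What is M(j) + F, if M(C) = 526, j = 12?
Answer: 800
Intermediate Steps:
M(j) + F = 526 + 274 = 800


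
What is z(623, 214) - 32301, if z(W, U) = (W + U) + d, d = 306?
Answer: -31158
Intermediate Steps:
z(W, U) = 306 + U + W (z(W, U) = (W + U) + 306 = (U + W) + 306 = 306 + U + W)
z(623, 214) - 32301 = (306 + 214 + 623) - 32301 = 1143 - 32301 = -31158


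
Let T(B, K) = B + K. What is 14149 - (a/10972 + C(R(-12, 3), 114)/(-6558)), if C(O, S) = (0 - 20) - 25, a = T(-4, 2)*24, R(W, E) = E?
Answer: 84840190589/5996198 ≈ 14149.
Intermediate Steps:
a = -48 (a = (-4 + 2)*24 = -2*24 = -48)
C(O, S) = -45 (C(O, S) = -20 - 25 = -45)
14149 - (a/10972 + C(R(-12, 3), 114)/(-6558)) = 14149 - (-48/10972 - 45/(-6558)) = 14149 - (-48*1/10972 - 45*(-1/6558)) = 14149 - (-12/2743 + 15/2186) = 14149 - 1*14913/5996198 = 14149 - 14913/5996198 = 84840190589/5996198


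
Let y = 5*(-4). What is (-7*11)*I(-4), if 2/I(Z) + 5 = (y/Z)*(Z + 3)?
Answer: 77/5 ≈ 15.400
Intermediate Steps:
y = -20
I(Z) = 2/(-5 - 20*(3 + Z)/Z) (I(Z) = 2/(-5 + (-20/Z)*(Z + 3)) = 2/(-5 + (-20/Z)*(3 + Z)) = 2/(-5 - 20*(3 + Z)/Z))
(-7*11)*I(-4) = (-7*11)*(-2*(-4)/(60 + 25*(-4))) = -(-154)*(-4)/(60 - 100) = -(-154)*(-4)/(-40) = -(-154)*(-4)*(-1)/40 = -77*(-⅕) = 77/5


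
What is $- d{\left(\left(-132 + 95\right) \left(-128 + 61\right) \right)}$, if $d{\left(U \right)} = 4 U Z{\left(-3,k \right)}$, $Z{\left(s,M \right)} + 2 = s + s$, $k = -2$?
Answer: $79328$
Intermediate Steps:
$Z{\left(s,M \right)} = -2 + 2 s$ ($Z{\left(s,M \right)} = -2 + \left(s + s\right) = -2 + 2 s$)
$d{\left(U \right)} = - 32 U$ ($d{\left(U \right)} = 4 U \left(-2 + 2 \left(-3\right)\right) = 4 U \left(-2 - 6\right) = 4 U \left(-8\right) = - 32 U$)
$- d{\left(\left(-132 + 95\right) \left(-128 + 61\right) \right)} = - \left(-32\right) \left(-132 + 95\right) \left(-128 + 61\right) = - \left(-32\right) \left(\left(-37\right) \left(-67\right)\right) = - \left(-32\right) 2479 = \left(-1\right) \left(-79328\right) = 79328$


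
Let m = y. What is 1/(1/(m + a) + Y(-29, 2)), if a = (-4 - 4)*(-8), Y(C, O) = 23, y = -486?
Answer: 422/9705 ≈ 0.043483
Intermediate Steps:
m = -486
a = 64 (a = -8*(-8) = 64)
1/(1/(m + a) + Y(-29, 2)) = 1/(1/(-486 + 64) + 23) = 1/(1/(-422) + 23) = 1/(-1/422 + 23) = 1/(9705/422) = 422/9705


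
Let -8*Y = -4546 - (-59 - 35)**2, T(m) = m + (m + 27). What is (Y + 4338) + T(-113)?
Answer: 23247/4 ≈ 5811.8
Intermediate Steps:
T(m) = 27 + 2*m (T(m) = m + (27 + m) = 27 + 2*m)
Y = 6691/4 (Y = -(-4546 - (-59 - 35)**2)/8 = -(-4546 - 1*(-94)**2)/8 = -(-4546 - 1*8836)/8 = -(-4546 - 8836)/8 = -1/8*(-13382) = 6691/4 ≈ 1672.8)
(Y + 4338) + T(-113) = (6691/4 + 4338) + (27 + 2*(-113)) = 24043/4 + (27 - 226) = 24043/4 - 199 = 23247/4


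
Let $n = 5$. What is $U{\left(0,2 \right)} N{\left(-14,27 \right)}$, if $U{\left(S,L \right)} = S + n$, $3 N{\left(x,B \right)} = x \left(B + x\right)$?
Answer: $- \frac{910}{3} \approx -303.33$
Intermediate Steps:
$N{\left(x,B \right)} = \frac{x \left(B + x\right)}{3}$
$U{\left(S,L \right)} = 5 + S$ ($U{\left(S,L \right)} = S + 5 = 5 + S$)
$U{\left(0,2 \right)} N{\left(-14,27 \right)} = \left(5 + 0\right) \frac{1}{3} \left(-14\right) \left(27 - 14\right) = 5 \cdot \frac{1}{3} \left(-14\right) 13 = 5 \left(- \frac{182}{3}\right) = - \frac{910}{3}$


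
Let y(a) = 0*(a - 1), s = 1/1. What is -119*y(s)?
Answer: 0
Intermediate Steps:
s = 1
y(a) = 0 (y(a) = 0*(-1 + a) = 0)
-119*y(s) = -119*0 = 0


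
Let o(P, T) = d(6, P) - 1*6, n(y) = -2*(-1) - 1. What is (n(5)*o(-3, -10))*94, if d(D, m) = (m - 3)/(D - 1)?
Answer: -3384/5 ≈ -676.80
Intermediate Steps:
d(D, m) = (-3 + m)/(-1 + D)
n(y) = 1 (n(y) = 2 - 1 = 1)
o(P, T) = -33/5 + P/5 (o(P, T) = (-3 + P)/(-1 + 6) - 1*6 = (-3 + P)/5 - 6 = (-⅗ + P/5) - 6 = -33/5 + P/5)
(n(5)*o(-3, -10))*94 = (1*(-33/5 + (⅕)*(-3)))*94 = (1*(-33/5 - ⅗))*94 = (1*(-36/5))*94 = -36/5*94 = -3384/5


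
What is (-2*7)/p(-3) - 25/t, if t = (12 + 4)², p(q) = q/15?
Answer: 17895/256 ≈ 69.902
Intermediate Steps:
p(q) = q/15 (p(q) = q*(1/15) = q/15)
t = 256 (t = 16² = 256)
(-2*7)/p(-3) - 25/t = (-2*7)/(((1/15)*(-3))) - 25/256 = -14/(-⅕) - 25*1/256 = -14*(-5) - 25/256 = 70 - 25/256 = 17895/256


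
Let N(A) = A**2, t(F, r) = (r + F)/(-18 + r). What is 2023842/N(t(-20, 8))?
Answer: 8432675/6 ≈ 1.4054e+6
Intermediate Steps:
t(F, r) = (F + r)/(-18 + r)
2023842/N(t(-20, 8)) = 2023842/(((-20 + 8)/(-18 + 8))**2) = 2023842/((-12/(-10))**2) = 2023842/((-1/10*(-12))**2) = 2023842/((6/5)**2) = 2023842/(36/25) = 2023842*(25/36) = 8432675/6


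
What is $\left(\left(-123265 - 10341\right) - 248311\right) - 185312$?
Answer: $-567229$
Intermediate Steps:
$\left(\left(-123265 - 10341\right) - 248311\right) - 185312 = \left(-133606 - 248311\right) - 185312 = -381917 - 185312 = -567229$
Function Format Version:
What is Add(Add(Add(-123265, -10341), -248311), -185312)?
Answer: -567229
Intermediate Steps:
Add(Add(Add(-123265, -10341), -248311), -185312) = Add(Add(-133606, -248311), -185312) = Add(-381917, -185312) = -567229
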